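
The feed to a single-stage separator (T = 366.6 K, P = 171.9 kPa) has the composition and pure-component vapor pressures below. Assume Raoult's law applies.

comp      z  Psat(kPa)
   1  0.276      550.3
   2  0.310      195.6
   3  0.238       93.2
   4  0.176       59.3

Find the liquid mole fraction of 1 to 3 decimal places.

x_1 = 0.127

Raoult's law: Kᵢ = Pᵢˢᵃᵗ/P = Pᵢˢᵃᵗ/171.9.
  K_1 = 550.3/171.9 = 3.20128, K_2 = 195.6/171.9 = 1.13787, K_3 = 93.2/171.9 = 0.54218, K_4 = 59.3/171.9 = 0.34497
Iterate (Newton) starting at ψ = 0.4:
  ψ = 0.400: g = 0.0740, g' = -0.597 → ψ = 0.524
  ψ = 0.524: g = 0.0031, g' = -0.555 → ψ = 0.530
Converged at ψ = 0.530.
Compositions from xᵢ = zᵢ/(1+ψ(Kᵢ−1)), yᵢ = Kᵢxᵢ:
  1: x = 0.127, y = 0.408
  2: x = 0.289, y = 0.329
  3: x = 0.314, y = 0.170
  4: x = 0.269, y = 0.093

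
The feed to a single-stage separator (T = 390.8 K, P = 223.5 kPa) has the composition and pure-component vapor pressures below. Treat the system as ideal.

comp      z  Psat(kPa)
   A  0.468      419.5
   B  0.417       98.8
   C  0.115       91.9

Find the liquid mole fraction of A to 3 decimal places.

Raoult's law: Kᵢ = Pᵢˢᵃᵗ/P = Pᵢˢᵃᵗ/223.5.
  K_A = 419.5/223.5 = 1.87696, K_B = 98.8/223.5 = 0.44206, K_C = 91.9/223.5 = 0.41119
Newton–Raphson from V/F = 0.58:
  V/F = 0.580: g = -0.1748, g' = -0.534 → V/F = 0.253
  V/F = 0.253: g = -0.0144, g' = -0.472 → V/F = 0.222
Converged at V/F = 0.222.
Compositions from xᵢ = zᵢ/(1+V/F(Kᵢ−1)), yᵢ = Kᵢxᵢ:
  A: x = 0.392, y = 0.735
  B: x = 0.476, y = 0.210
  C: x = 0.132, y = 0.054

x_A = 0.392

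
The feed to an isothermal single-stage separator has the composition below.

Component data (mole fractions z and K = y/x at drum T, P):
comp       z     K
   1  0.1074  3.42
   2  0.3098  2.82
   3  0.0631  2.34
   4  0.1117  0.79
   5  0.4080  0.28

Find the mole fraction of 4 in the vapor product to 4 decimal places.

y_4 = 0.0981

Material balance + equilibrium reduce to Σ zᵢ(Kᵢ−1)/(1+ψ(Kᵢ−1)) = 0.
g(0) = ΣzᵢKᵢ − 1 = 0.5911 and g(1) = 1 − Σzᵢ/Kᵢ = -0.7668, so a root lies in (0, 1).
Newton iteration, ψ⁰ = 0.43:
  ψ = 0.4300: g = 0.04603, g' = -0.9693 → ψ = 0.4775
  ψ = 0.4775: g = 0.00007, g' = -0.9685 → ψ = 0.4776
Converged at ψ = 0.4776.
Compositions from xᵢ = zᵢ/(1+ψ(Kᵢ−1)), yᵢ = Kᵢxᵢ:
  1: x = 0.0498, y = 0.1704
  2: x = 0.1657, y = 0.4674
  3: x = 0.0385, y = 0.0900
  4: x = 0.1242, y = 0.0981
  5: x = 0.6218, y = 0.1741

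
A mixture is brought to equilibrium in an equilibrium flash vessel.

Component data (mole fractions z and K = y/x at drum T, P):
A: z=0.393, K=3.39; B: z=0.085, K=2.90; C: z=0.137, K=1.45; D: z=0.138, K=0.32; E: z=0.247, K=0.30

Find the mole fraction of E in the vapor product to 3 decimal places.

y_E = 0.136

Rachford–Rice: g(β) = Σ zᵢ(Kᵢ−1)/(1+β(Kᵢ−1)) = 0.
g(0) = ΣzᵢKᵢ − 1 = 0.896 and g(1) = 1 − Σzᵢ/Kᵢ = -0.494, so a root lies in (0, 1).
Iterate (Newton) starting at β = 0.5:
  β = 0.500: g = 0.1529, g' = -0.998 → β = 0.653
  β = 0.653: g = -0.0009, g' = -1.037 → β = 0.652
Converged at β = 0.652.
Compositions from xᵢ = zᵢ/(1+β(Kᵢ−1)), yᵢ = Kᵢxᵢ:
  A: x = 0.154, y = 0.521
  B: x = 0.038, y = 0.110
  C: x = 0.106, y = 0.154
  D: x = 0.248, y = 0.079
  E: x = 0.455, y = 0.136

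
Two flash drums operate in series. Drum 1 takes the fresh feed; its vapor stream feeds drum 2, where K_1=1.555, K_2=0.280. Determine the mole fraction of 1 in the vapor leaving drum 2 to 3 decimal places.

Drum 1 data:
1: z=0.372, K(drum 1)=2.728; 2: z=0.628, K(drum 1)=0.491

y_1 (drum 2) = 0.878

Drum 1:
Material balance + equilibrium reduce to Σ zᵢ(Kᵢ−1)/(1+ψ₁(Kᵢ−1)) = 0.
Check two-phase: ΣzᵢKᵢ = 1.323 > 1 and Σzᵢ/Kᵢ = 1.415 > 1, so g(0) = 0.323 > 0 and g(1) = -0.415 < 0.
Iterate (Newton) starting at ψ₁ = 0.37:
  ψ₁ = 0.370: g = -0.0017, g' = -0.660 → ψ₁ = 0.367
Converged at ψ₁ = 0.367.
Drum-1 compositions:
  1: x = 0.228, y = 0.621
  2: x = 0.772, y = 0.379
Drum-2 feed = drum-1 vapor: z₂ = (0.6207, 0.3793).
Drum 2:
Rachford–Rice: g(ψ₂) = Σ zᵢ(Kᵢ−1)/(1+ψ₂(Kᵢ−1)) = 0.
Check two-phase: ΣzᵢKᵢ = 1.071 > 1 and Σzᵢ/Kᵢ = 1.754 > 1, so g(0) = 0.071 > 0 and g(1) = -0.754 < 0.
Newton iteration, ψ₂⁰ = 0.62:
  ψ₂ = 0.620: g = -0.2370, g' = -0.747 → ψ₂ = 0.303
  ψ₂ = 0.303: g = -0.0543, g' = -0.462 → ψ₂ = 0.185
  ψ₂ = 0.185: g = -0.0027, g' = -0.419 → ψ₂ = 0.179
Converged at ψ₂ = 0.179.
  1: x = 0.565, y = 0.878
  2: x = 0.435, y = 0.122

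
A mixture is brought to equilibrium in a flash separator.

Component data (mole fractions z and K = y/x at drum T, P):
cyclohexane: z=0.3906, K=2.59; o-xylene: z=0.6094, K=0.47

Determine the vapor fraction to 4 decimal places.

Rachford–Rice: g(ψ) = Σ zᵢ(Kᵢ−1)/(1+ψ(Kᵢ−1)) = 0.
g(0) = ΣzᵢKᵢ − 1 = 0.2981 and g(1) = 1 − Σzᵢ/Kᵢ = -0.4474, so a root lies in (0, 1).
Iterate (Newton) starting at ψ = 0.66:
  ψ = 0.6600: g = -0.19370, g' = -0.6400 → ψ = 0.3574
  ψ = 0.3574: g = -0.00241, g' = -0.6621 → ψ = 0.3537
Converged at ψ = 0.3537.

ψ = 0.3537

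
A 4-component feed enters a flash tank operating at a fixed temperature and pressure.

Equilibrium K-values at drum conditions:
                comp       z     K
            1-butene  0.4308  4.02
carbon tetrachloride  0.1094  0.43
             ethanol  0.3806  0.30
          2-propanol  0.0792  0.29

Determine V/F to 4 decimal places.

V/F = 0.4469

Rachford–Rice: g(V/F) = Σ zᵢ(Kᵢ−1)/(1+V/F(Kᵢ−1)) = 0.
Feasibility: ΣzᵢKᵢ = 1.9160, Σzᵢ/Kᵢ = 1.9034 — both > 1, two phases present.
Newton–Raphson from V/F = 0.64:
  V/F = 0.6400: g = -0.24027, g' = -1.2911 → V/F = 0.4539
  V/F = 0.4539: g = -0.00881, g' = -1.2513 → V/F = 0.4469
Converged at V/F = 0.4469.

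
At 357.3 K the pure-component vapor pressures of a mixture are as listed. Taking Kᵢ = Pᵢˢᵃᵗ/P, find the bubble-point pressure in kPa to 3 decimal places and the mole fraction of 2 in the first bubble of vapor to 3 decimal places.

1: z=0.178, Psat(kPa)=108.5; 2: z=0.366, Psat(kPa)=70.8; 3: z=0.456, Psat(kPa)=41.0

At the bubble point ψ → 0, so ΣzᵢKᵢ = 1 with Kᵢ = Pᵢˢᵃᵗ/P ⇒ P = ΣzᵢPᵢˢᵃᵗ.
P = 0.178·108.5 + 0.366·70.8 + 0.456·41.0 = 63.922 kPa
yᵢ = zᵢPᵢˢᵃᵗ/P ⇒ y_2 = 0.366·70.8/63.922 = 0.405

Pbub = 63.922 kPa, y_2 = 0.405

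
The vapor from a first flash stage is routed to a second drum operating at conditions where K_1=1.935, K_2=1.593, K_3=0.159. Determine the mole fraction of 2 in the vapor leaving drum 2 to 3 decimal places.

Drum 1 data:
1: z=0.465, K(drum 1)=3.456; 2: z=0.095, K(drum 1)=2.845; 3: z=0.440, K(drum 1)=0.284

Drum 1:
Material balance + equilibrium reduce to Σ zᵢ(Kᵢ−1)/(1+ψ₁(Kᵢ−1)) = 0.
Feasibility: ΣzᵢKᵢ = 2.002, Σzᵢ/Kᵢ = 1.717 — both > 1, two phases present.
Iterate (Newton) starting at ψ₁ = 0.5:
  ψ₁ = 0.500: g = 0.1130, g' = -1.200 → ψ₁ = 0.594
Converged at ψ₁ = 0.594.
Drum-1 compositions:
  1: x = 0.189, y = 0.654
  2: x = 0.045, y = 0.129
  3: x = 0.766, y = 0.217
Drum-2 feed = drum-1 vapor: z₂ = (0.6536, 0.1290, 0.2174).
Drum 2:
Iterate (Newton) starting at ψ₂ = 0.5:
  ψ₂ = 0.500: g = 0.1599, g' = -0.750 → ψ₂ = 0.713
  ψ₂ = 0.713: g = -0.0364, g' = -1.188 → ψ₂ = 0.682
  ψ₂ = 0.682: g = -0.0017, g' = -1.083 → ψ₂ = 0.681
Converged at ψ₂ = 0.681.
  1: x = 0.399, y = 0.773
  2: x = 0.092, y = 0.146
  3: x = 0.509, y = 0.081

y_2 (drum 2) = 0.146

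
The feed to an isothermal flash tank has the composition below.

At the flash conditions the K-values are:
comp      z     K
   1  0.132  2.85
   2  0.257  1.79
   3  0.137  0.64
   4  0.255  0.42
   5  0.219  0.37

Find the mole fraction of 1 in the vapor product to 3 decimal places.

y_1 = 0.290

Material balance + equilibrium reduce to Σ zᵢ(Kᵢ−1)/(1+V/F(Kᵢ−1)) = 0.
Check two-phase: ΣzᵢKᵢ = 1.112 > 1 and Σzᵢ/Kᵢ = 1.603 > 1, so g(0) = 0.112 > 0 and g(1) = -0.603 < 0.
Newton–Raphson from V/F = 0.45:
  V/F = 0.450: g = -0.1685, g' = -0.574 → V/F = 0.156
  V/F = 0.156: g = 0.0023, g' = -0.630 → V/F = 0.160
Converged at V/F = 0.160.
Compositions from xᵢ = zᵢ/(1+V/F(Kᵢ−1)), yᵢ = Kᵢxᵢ:
  1: x = 0.102, y = 0.290
  2: x = 0.228, y = 0.408
  3: x = 0.145, y = 0.093
  4: x = 0.281, y = 0.118
  5: x = 0.244, y = 0.090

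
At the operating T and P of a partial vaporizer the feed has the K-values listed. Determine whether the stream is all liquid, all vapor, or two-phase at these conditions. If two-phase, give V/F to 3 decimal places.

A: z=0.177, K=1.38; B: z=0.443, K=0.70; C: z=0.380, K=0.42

all liquid

ΣzᵢKᵢ = 0.714; Σzᵢ/Kᵢ = 1.666.
Since ΣzᵢKᵢ < 1 the mixture is below its bubble point — single liquid phase.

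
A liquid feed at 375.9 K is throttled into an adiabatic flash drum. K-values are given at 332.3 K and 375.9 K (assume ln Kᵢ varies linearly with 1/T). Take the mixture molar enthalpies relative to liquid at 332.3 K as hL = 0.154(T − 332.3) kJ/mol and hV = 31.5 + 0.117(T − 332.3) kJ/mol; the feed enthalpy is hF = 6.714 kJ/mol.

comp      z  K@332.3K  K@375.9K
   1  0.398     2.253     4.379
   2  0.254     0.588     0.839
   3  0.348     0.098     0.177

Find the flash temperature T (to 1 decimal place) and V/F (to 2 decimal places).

T = 338.9 K, V/F = 0.18

Adiabatic flash: solve Rachford–Rice at each trial T, then check hF = ψ·hV(T) + (1−ψ)·hL(T).
  T = 332.3 K: K = (2.253, 0.588, 0.098), RR gives ψ = 0.088, H_out = 2.759 kJ/mol
  T = 375.9 K: K = (4.379, 0.839, 0.177), RR gives ψ = 0.476, H_out = 20.950 kJ/mol
  T = 354.1 K: K = (3.206, 0.710, 0.134), RR gives ψ = 0.334, H_out = 13.610 kJ/mol
  T = 343.2 K: K = (2.703, 0.648, 0.115), RR gives ψ = 0.233, H_out = 8.923 kJ/mol
  T = 337.8 K: K = (2.473, 0.618, 0.106), RR gives ψ = 0.169, H_out = 6.121 kJ/mol
  T = 340.5 K: K = (2.586, 0.633, 0.111), RR gives ψ = 0.202, H_out = 7.573 kJ/mol
  T = 339.1 K: K = (2.527, 0.625, 0.109), RR gives ψ = 0.185, H_out = 6.834 kJ/mol
Linear interpolation between T = 337.8 (H_out = 6.121) and T = 339.1 (H_out = 6.834) on hF = 6.714 gives T ≈ 338.9 K, at which ψ = 0.18.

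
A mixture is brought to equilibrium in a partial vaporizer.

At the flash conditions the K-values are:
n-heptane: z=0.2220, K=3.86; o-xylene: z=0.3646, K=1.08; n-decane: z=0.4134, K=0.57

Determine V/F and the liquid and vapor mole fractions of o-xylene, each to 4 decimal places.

Material balance + equilibrium reduce to Σ zᵢ(Kᵢ−1)/(1+V/F(Kᵢ−1)) = 0.
g(0) = ΣzᵢKᵢ − 1 = 0.4863 and g(1) = 1 − Σzᵢ/Kᵢ = -0.1204, so a root lies in (0, 1).
Iterate (Newton) starting at V/F = 0.5:
  V/F = 0.5000: g = 0.06288, g' = -0.4337 → V/F = 0.6450
  V/F = 0.6450: g = 0.00495, g' = -0.3729 → V/F = 0.6583
Converged at V/F = 0.6583.
Compositions from xᵢ = zᵢ/(1+V/F(Kᵢ−1)), yᵢ = Kᵢxᵢ:
  n-heptane: x = 0.0770, y = 0.2973
  o-xylene: x = 0.3464, y = 0.3741
  n-decane: x = 0.5766, y = 0.3287

V/F = 0.6583, x_o-xylene = 0.3464, y_o-xylene = 0.3741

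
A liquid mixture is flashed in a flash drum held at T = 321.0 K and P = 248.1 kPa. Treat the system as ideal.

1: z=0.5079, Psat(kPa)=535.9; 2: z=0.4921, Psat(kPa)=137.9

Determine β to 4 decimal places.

Raoult's law: Kᵢ = Pᵢˢᵃᵗ/P = Pᵢˢᵃᵗ/248.1.
  K_1 = 535.9/248.1 = 2.160016, K_2 = 137.9/248.1 = 0.555824
Rachford–Rice: g(β) = Σ zᵢ(Kᵢ−1)/(1+β(Kᵢ−1)) = 0.
g(0) = ΣzᵢKᵢ − 1 = 0.3706 and g(1) = 1 − Σzᵢ/Kᵢ = -0.1205, so a root lies in (0, 1).
Binary case is linear: z₁(K₁−1)(1+β(K₂−1)) + z₂(K₂−1)(1+β(K₁−1)) = 0
⇒ β = [z₁(K₁−1)+z₂(K₂−1)] / [−(K₁−1)(K₂−1)] = 0.37059/0.51525 = 0.7192

β = 0.7192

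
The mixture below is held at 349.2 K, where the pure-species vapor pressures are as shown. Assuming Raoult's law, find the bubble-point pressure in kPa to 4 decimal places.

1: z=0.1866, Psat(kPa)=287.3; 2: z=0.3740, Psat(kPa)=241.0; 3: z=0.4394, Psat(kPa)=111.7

Pbub = 192.8252 kPa

At the bubble point ψ → 0, so ΣzᵢKᵢ = 1 with Kᵢ = Pᵢˢᵃᵗ/P ⇒ P = ΣzᵢPᵢˢᵃᵗ.
P = 0.1866·287.3 + 0.3740·241.0 + 0.4394·111.7 = 192.8252 kPa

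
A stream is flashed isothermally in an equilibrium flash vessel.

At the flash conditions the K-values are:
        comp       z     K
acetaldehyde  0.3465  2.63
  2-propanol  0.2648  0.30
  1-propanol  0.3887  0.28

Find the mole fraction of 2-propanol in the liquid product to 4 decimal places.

x_2-propanol = 0.2817

Let ψ = V/F and solve Σ zᵢ(Kᵢ−1)/(1+ψ(Kᵢ−1)) = 0.
g(0) = ΣzᵢKᵢ − 1 = 0.0996 and g(1) = 1 − Σzᵢ/Kᵢ = -1.4026, so a root lies in (0, 1).
Iterate (Newton) starting at ψ = 0.5:
  ψ = 0.5000: g = -0.41127, g' = -1.0785 → ψ = 0.1187
  ψ = 0.1187: g = -0.03491, g' = -1.0416 → ψ = 0.0852
  ψ = 0.0852: g = 0.00070, g' = -1.0853 → ψ = 0.0858
Converged at ψ = 0.0858.
Compositions from xᵢ = zᵢ/(1+ψ(Kᵢ−1)), yᵢ = Kᵢxᵢ:
  acetaldehyde: x = 0.3040, y = 0.7995
  2-propanol: x = 0.2817, y = 0.0845
  1-propanol: x = 0.4143, y = 0.1160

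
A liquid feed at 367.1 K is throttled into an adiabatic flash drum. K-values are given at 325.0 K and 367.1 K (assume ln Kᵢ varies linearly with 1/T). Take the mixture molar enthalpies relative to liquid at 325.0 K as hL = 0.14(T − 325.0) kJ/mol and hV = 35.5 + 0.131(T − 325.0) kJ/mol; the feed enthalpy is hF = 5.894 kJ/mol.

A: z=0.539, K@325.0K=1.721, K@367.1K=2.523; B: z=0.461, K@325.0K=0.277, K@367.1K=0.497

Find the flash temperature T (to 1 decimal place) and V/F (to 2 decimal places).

T = 327.6 K, V/F = 0.16

Adiabatic flash: solve Rachford–Rice at each trial T, then check hF = ψ·hV(T) + (1−ψ)·hL(T).
  T = 325.0 K: K = (1.721, 0.277), RR gives ψ = 0.106, H_out = 3.767 kJ/mol
  T = 367.1 K: K = (2.523, 0.497), RR gives ψ = 0.769, H_out = 32.898 kJ/mol
  T = 346.1 K: K = (2.109, 0.378), RR gives ψ = 0.451, H_out = 18.873 kJ/mol
  T = 335.6 K: K = (1.912, 0.325), RR gives ψ = 0.294, H_out = 11.879 kJ/mol
  T = 330.3 K: K = (1.816, 0.301), RR gives ψ = 0.205, H_out = 8.026 kJ/mol
  T = 327.6 K: K = (1.767, 0.288), RR gives ψ = 0.157, H_out = 5.919 kJ/mol
  T = 326.3 K: K = (1.744, 0.283), RR gives ψ = 0.132, H_out = 4.860 kJ/mol
Linear interpolation between T = 326.3 (H_out = 4.860) and T = 327.6 (H_out = 5.919) on hF = 5.894 gives T ≈ 327.6 K, at which ψ = 0.16.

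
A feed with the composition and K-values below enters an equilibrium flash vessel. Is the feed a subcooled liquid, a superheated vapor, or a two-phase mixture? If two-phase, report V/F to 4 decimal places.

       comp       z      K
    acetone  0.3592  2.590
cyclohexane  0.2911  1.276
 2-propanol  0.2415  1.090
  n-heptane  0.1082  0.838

ΣzᵢKᵢ = 1.6557; Σzᵢ/Kᵢ = 0.7175.
Since Σzᵢ/Kᵢ < 1 the mixture is above its dew point — single vapor phase.

superheated vapor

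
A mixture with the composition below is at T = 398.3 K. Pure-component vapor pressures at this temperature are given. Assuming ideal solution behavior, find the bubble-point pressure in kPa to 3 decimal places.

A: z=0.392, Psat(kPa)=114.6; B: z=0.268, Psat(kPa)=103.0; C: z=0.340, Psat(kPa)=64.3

At the bubble point ψ → 0, so ΣzᵢKᵢ = 1 with Kᵢ = Pᵢˢᵃᵗ/P ⇒ P = ΣzᵢPᵢˢᵃᵗ.
P = 0.392·114.6 + 0.268·103.0 + 0.340·64.3 = 94.389 kPa

Pbub = 94.389 kPa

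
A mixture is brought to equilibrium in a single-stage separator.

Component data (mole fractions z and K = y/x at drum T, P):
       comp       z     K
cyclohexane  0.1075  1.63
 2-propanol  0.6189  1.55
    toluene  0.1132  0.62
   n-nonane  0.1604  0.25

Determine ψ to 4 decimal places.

Let ψ = V/F and solve Σ zᵢ(Kᵢ−1)/(1+ψ(Kᵢ−1)) = 0.
Check two-phase: ΣzᵢKᵢ = 1.2448 > 1 and Σzᵢ/Kᵢ = 1.2894 > 1, so g(0) = 0.2448 > 0 and g(1) = -0.2894 < 0.
Iterate (Newton) starting at ψ = 0.3:
  ψ = 0.3000: g = 0.14537, g' = -0.3392 → ψ = 0.7286
  ψ = 0.7286: g = -0.03530, g' = -0.5853 → ψ = 0.6683
  ψ = 0.6683: g = -0.00228, g' = -0.5133 → ψ = 0.6638
Converged at ψ = 0.6638.

ψ = 0.6638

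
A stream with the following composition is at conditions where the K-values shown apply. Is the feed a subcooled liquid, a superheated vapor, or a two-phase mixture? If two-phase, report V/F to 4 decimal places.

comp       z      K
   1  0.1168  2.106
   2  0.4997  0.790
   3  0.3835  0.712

subcooled liquid

ΣzᵢKᵢ = 0.9138; Σzᵢ/Kᵢ = 1.2266.
Since ΣzᵢKᵢ < 1 the mixture is below its bubble point — single liquid phase.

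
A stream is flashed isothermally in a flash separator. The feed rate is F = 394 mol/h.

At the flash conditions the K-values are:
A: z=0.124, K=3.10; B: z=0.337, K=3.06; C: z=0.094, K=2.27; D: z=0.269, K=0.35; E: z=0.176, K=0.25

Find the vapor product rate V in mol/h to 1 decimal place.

Let β = V/F and solve Σ zᵢ(Kᵢ−1)/(1+β(Kᵢ−1)) = 0.
Feasibility: ΣzᵢKᵢ = 1.767, Σzᵢ/Kᵢ = 1.664 — both > 1, two phases present.
Newton iteration, β⁰ = 0.5:
  β = 0.500: g = 0.0718, g' = -1.037 → β = 0.569
Converged at β = 0.569.
Then V = β·F = 0.5688·394 = 224.1 mol/h and L = F − V = 169.9 mol/h.

V = 224.1 mol/h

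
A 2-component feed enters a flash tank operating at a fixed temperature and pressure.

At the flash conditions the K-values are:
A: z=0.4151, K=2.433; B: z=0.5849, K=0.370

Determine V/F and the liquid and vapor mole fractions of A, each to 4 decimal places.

V/F = 0.2507, x_A = 0.3054, y_A = 0.7430

Material balance + equilibrium reduce to Σ zᵢ(Kᵢ−1)/(1+V/F(Kᵢ−1)) = 0.
g(0) = ΣzᵢKᵢ − 1 = 0.2264 and g(1) = 1 − Σzᵢ/Kᵢ = -0.7514, so a root lies in (0, 1).
Binary case is linear: z₁(K₁−1)(1+V/F(K₂−1)) + z₂(K₂−1)(1+V/F(K₁−1)) = 0
⇒ V/F = [z₁(K₁−1)+z₂(K₂−1)] / [−(K₁−1)(K₂−1)] = 0.22635/0.90279 = 0.2507
Compositions from xᵢ = zᵢ/(1+V/F(Kᵢ−1)), yᵢ = Kᵢxᵢ:
  A: x = 0.3054, y = 0.7430
  B: x = 0.6946, y = 0.2570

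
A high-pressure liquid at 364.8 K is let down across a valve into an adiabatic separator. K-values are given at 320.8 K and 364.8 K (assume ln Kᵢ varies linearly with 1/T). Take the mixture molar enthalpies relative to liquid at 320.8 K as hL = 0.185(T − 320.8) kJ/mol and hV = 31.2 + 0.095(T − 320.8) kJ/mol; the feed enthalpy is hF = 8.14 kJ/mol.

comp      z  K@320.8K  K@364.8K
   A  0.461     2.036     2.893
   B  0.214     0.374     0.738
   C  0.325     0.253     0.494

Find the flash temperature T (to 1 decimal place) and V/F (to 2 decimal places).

T = 327.2 K, V/F = 0.23

Adiabatic flash: solve Rachford–Rice at each trial T, then check hF = ψ·hV(T) + (1−ψ)·hL(T).
  T = 320.8 K: K = (2.036, 0.374, 0.253), RR gives ψ = 0.139, H_out = 4.330 kJ/mol
  T = 364.8 K: K = (2.893, 0.738, 0.494), RR gives ψ = 0.800, H_out = 29.924 kJ/mol
  T = 342.8 K: K = (2.454, 0.537, 0.361), RR gives ψ = 0.434, H_out = 16.742 kJ/mol
  T = 331.8 K: K = (2.242, 0.451, 0.304), RR gives ψ = 0.287, H_out = 10.708 kJ/mol
  T = 326.3 K: K = (2.138, 0.411, 0.278), RR gives ψ = 0.214, H_out = 7.599 kJ/mol
  T = 329.1 K: K = (2.191, 0.431, 0.291), RR gives ψ = 0.252, H_out = 9.197 kJ/mol
  T = 327.7 K: K = (2.165, 0.421, 0.284), RR gives ψ = 0.233, H_out = 8.402 kJ/mol
Linear interpolation between T = 326.3 (H_out = 7.599) and T = 327.7 (H_out = 8.402) on hF = 8.14 gives T ≈ 327.2 K, at which ψ = 0.23.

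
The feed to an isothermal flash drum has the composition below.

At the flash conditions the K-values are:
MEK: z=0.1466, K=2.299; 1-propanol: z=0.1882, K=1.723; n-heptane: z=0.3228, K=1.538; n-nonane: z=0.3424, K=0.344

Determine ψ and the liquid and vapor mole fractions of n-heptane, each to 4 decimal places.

Rachford–Rice: g(ψ) = Σ zᵢ(Kᵢ−1)/(1+ψ(Kᵢ−1)) = 0.
Feasibility: ΣzᵢKᵢ = 1.2756, Σzᵢ/Kᵢ = 1.3782 — both > 1, two phases present.
Iterate (Newton) starting at ψ = 0.39:
  ψ = 0.3900: g = 0.07425, g' = -0.4988 → ψ = 0.5389
  ψ = 0.5389: g = -0.00286, g' = -0.5452 → ψ = 0.5336
Converged at ψ = 0.5336.
Compositions from xᵢ = zᵢ/(1+ψ(Kᵢ−1)), yᵢ = Kᵢxᵢ:
  MEK: x = 0.0866, y = 0.1991
  1-propanol: x = 0.1358, y = 0.2340
  n-heptane: x = 0.2508, y = 0.3857
  n-nonane: x = 0.5268, y = 0.1812

ψ = 0.5336, x_n-heptane = 0.2508, y_n-heptane = 0.3857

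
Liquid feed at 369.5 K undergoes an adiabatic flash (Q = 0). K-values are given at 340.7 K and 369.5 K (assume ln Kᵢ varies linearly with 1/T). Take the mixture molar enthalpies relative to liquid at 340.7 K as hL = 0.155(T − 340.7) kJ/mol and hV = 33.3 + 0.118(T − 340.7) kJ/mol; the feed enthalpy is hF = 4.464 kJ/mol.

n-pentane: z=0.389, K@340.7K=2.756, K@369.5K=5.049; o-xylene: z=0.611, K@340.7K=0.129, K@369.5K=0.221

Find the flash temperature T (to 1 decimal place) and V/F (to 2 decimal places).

T = 342.7 K, V/F = 0.13

Adiabatic flash: solve Rachford–Rice at each trial T, then check hF = ψ·hV(T) + (1−ψ)·hL(T).
  T = 340.7 K: K = (2.756, 0.129), RR gives ψ = 0.099, H_out = 3.285 kJ/mol
  T = 369.5 K: K = (5.049, 0.221), RR gives ψ = 0.348, H_out = 15.696 kJ/mol
  T = 355.1 K: K = (3.776, 0.171), RR gives ψ = 0.249, H_out = 10.391 kJ/mol
  T = 347.9 K: K = (3.237, 0.149), RR gives ψ = 0.184, H_out = 7.189 kJ/mol
  T = 344.3 K: K = (2.989, 0.139), RR gives ψ = 0.144, H_out = 5.349 kJ/mol
  T = 342.5 K: K = (2.871, 0.134), RR gives ψ = 0.122, H_out = 4.349 kJ/mol
Linear interpolation between T = 342.5 (H_out = 4.349) and T = 344.3 (H_out = 5.349) on hF = 4.464 gives T ≈ 342.7 K, at which ψ = 0.13.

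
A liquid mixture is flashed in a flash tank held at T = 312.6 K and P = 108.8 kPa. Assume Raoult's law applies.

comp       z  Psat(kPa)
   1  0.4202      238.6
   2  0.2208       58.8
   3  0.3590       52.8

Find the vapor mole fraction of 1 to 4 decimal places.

Raoult's law: Kᵢ = Pᵢˢᵃᵗ/P = Pᵢˢᵃᵗ/108.8.
  K_1 = 238.6/108.8 = 2.193015, K_2 = 58.8/108.8 = 0.540441, K_3 = 52.8/108.8 = 0.485294
Newton iteration, β⁰ = 0.5:
  β = 0.5000: g = -0.06655, g' = -0.4857 → β = 0.3630
  β = 0.3630: g = 0.00080, g' = -0.5022 → β = 0.3646
Converged at β = 0.3646.
Compositions from xᵢ = zᵢ/(1+β(Kᵢ−1)), yᵢ = Kᵢxᵢ:
  1: x = 0.2928, y = 0.6422
  2: x = 0.2652, y = 0.1433
  3: x = 0.4419, y = 0.2145

y_1 = 0.6422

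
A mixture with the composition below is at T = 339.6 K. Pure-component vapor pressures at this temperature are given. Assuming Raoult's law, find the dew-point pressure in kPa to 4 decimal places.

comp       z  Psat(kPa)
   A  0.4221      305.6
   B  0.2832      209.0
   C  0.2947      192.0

At the dew point ψ → 1, so Σzᵢ/Kᵢ = 1 with Kᵢ = Pᵢˢᵃᵗ/P ⇒ 1/P = Σzᵢ/Pᵢˢᵃᵗ.
1/P = 0.4221/305.6 + 0.2832/209.0 + 0.2947/192.0 = 0.0042711 ⇒ P = 234.1297 kPa

Pdew = 234.1297 kPa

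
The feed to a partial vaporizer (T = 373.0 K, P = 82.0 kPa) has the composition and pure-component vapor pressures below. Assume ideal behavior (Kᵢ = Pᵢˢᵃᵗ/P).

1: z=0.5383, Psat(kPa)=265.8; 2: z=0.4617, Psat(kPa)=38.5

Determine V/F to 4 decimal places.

Raoult's law: Kᵢ = Pᵢˢᵃᵗ/P = Pᵢˢᵃᵗ/82.0.
  K_1 = 265.8/82.0 = 3.241463, K_2 = 38.5/82.0 = 0.469512
Rachford–Rice: g(V/F) = Σ zᵢ(Kᵢ−1)/(1+V/F(Kᵢ−1)) = 0.
g(0) = ΣzᵢKᵢ − 1 = 0.9617 and g(1) = 1 − Σzᵢ/Kᵢ = -0.1494, so a root lies in (0, 1).
Binary case is linear: z₁(K₁−1)(1+V/F(K₂−1)) + z₂(K₂−1)(1+V/F(K₁−1)) = 0
⇒ V/F = [z₁(K₁−1)+z₂(K₂−1)] / [−(K₁−1)(K₂−1)] = 0.96165/1.18907 = 0.8087

V/F = 0.8087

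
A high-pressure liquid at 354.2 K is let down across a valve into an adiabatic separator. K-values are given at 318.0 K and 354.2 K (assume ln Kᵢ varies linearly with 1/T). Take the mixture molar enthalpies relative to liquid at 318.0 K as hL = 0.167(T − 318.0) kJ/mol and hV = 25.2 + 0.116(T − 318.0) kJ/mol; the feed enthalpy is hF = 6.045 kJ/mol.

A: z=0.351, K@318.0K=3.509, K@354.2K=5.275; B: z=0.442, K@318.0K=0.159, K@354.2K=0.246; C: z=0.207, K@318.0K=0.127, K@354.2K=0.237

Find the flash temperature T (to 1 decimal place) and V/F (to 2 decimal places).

Adiabatic flash: solve Rachford–Rice at each trial T, then check hF = ψ·hV(T) + (1−ψ)·hL(T).
  T = 318.0 K: K = (3.509, 0.159, 0.127), RR gives ψ = 0.154, H_out = 3.872 kJ/mol
  T = 354.2 K: K = (5.275, 0.246, 0.237), RR gives ψ = 0.312, H_out = 13.330 kJ/mol
  T = 336.1 K: K = (4.350, 0.200, 0.176), RR gives ψ = 0.241, H_out = 8.872 kJ/mol
  T = 327.1 K: K = (3.921, 0.179, 0.151), RR gives ψ = 0.201, H_out = 6.483 kJ/mol
  T = 322.6 K: K = (3.714, 0.169, 0.139), RR gives ψ = 0.178, H_out = 5.221 kJ/mol
  T = 324.9 K: K = (3.819, 0.174, 0.145), RR gives ψ = 0.190, H_out = 5.873 kJ/mol
Linear interpolation between T = 324.9 (H_out = 5.873) and T = 327.1 (H_out = 6.483) on hF = 6.045 gives T ≈ 325.5 K, at which ψ = 0.19.

T = 325.5 K, V/F = 0.19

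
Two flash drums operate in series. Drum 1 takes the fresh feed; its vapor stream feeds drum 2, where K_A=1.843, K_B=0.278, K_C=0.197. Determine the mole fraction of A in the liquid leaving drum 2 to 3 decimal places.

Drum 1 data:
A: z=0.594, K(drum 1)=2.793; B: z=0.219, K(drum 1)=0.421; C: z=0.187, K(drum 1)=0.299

Drum 1:
Material balance + equilibrium reduce to Σ zᵢ(Kᵢ−1)/(1+ψ₁(Kᵢ−1)) = 0.
Feasibility: ΣzᵢKᵢ = 1.807, Σzᵢ/Kᵢ = 1.358 — both > 1, two phases present.
Newton iteration, ψ₁⁰ = 0.5:
  ψ₁ = 0.500: g = 0.1813, g' = -0.894 → ψ₁ = 0.703
  ψ₁ = 0.703: g = -0.0009, g' = -0.940 → ψ₁ = 0.702
Converged at ψ₁ = 0.702.
Drum-1 compositions:
  A: x = 0.263, y = 0.735
  B: x = 0.369, y = 0.155
  C: x = 0.368, y = 0.110
Drum-2 feed = drum-1 vapor: z₂ = (0.7346, 0.1553, 0.1101).
Drum 2:
Iterate (Newton) starting at ψ₂ = 0.5:
  ψ₂ = 0.500: g = 0.1125, g' = -0.655 → ψ₂ = 0.672
  ψ₂ = 0.672: g = -0.0143, g' = -0.853 → ψ₂ = 0.655
Converged at ψ₂ = 0.655.
  A: x = 0.473, y = 0.872
  B: x = 0.295, y = 0.082
  C: x = 0.232, y = 0.046

x_A (drum 2) = 0.473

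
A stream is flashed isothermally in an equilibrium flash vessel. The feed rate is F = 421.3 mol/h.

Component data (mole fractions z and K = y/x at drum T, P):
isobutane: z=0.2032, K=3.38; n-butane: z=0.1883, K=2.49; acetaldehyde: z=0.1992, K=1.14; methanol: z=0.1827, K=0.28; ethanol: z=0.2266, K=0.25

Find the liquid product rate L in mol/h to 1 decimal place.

L = 242.5 mol/h

Material balance + equilibrium reduce to Σ zᵢ(Kᵢ−1)/(1+V/F(Kᵢ−1)) = 0.
Check two-phase: ΣzᵢKᵢ = 1.4906 > 1 and Σzᵢ/Kᵢ = 1.8694 > 1, so g(0) = 0.4906 > 0 and g(1) = -0.8694 < 0.
Newton–Raphson from V/F = 0.5:
  V/F = 0.5000: g = -0.06978, g' = -0.9382 → V/F = 0.4256
  V/F = 0.4256: g = -0.00105, g' = -0.9160 → V/F = 0.4245
Converged at V/F = 0.4245.
Then V = V/F·F = 0.4245·421.3 = 178.8 mol/h and L = F − V = 242.5 mol/h.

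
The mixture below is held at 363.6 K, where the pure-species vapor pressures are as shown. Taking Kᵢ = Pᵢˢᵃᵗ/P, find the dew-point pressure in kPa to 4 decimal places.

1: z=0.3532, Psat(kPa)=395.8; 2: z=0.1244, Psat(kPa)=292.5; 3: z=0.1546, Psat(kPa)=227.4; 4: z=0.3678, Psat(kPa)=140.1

At the dew point ψ → 1, so Σzᵢ/Kᵢ = 1 with Kᵢ = Pᵢˢᵃᵗ/P ⇒ 1/P = Σzᵢ/Pᵢˢᵃᵗ.
1/P = 0.3532/395.8 + 0.1244/292.5 + 0.1546/227.4 + 0.3678/140.1 = 0.0046228 ⇒ P = 216.3193 kPa

Pdew = 216.3193 kPa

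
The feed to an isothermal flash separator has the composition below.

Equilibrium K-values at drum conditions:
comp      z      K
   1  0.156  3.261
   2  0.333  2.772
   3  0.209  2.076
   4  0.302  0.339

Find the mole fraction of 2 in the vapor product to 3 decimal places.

Let β = V/F and solve Σ zᵢ(Kᵢ−1)/(1+β(Kᵢ−1)) = 0.
Check two-phase: ΣzᵢKᵢ = 1.968 > 1 and Σzᵢ/Kᵢ = 1.159 > 1, so g(0) = 0.968 > 0 and g(1) = -0.159 < 0.
Newton iteration, β⁰ = 0.5:
  β = 0.500: g = 0.3265, g' = -0.866 → β = 0.877
  β = 0.877: g = -0.0098, g' = -1.061 → β = 0.868
Converged at β = 0.868.
Compositions from xᵢ = zᵢ/(1+β(Kᵢ−1)), yᵢ = Kᵢxᵢ:
  1: x = 0.053, y = 0.172
  2: x = 0.131, y = 0.364
  3: x = 0.108, y = 0.224
  4: x = 0.708, y = 0.240

y_2 = 0.364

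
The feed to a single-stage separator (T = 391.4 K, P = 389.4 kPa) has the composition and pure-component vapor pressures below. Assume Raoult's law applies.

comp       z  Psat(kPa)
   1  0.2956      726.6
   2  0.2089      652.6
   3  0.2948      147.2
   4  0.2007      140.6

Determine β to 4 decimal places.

β = 0.1718

Raoult's law: Kᵢ = Pᵢˢᵃᵗ/P = Pᵢˢᵃᵗ/389.4.
  K_1 = 726.6/389.4 = 1.865948, K_2 = 652.6/389.4 = 1.675912, K_3 = 147.2/389.4 = 0.378017, K_4 = 140.6/389.4 = 0.361068
Rachford–Rice: g(β) = Σ zᵢ(Kᵢ−1)/(1+β(Kᵢ−1)) = 0.
g(0) = ΣzᵢKᵢ − 1 = 0.0856 and g(1) = 1 − Σzᵢ/Kᵢ = -0.6188, so a root lies in (0, 1).
Iterate (Newton) starting at β = 0.5:
  β = 0.5000: g = -0.17039, g' = -0.5784 → β = 0.2054
  β = 0.2054: g = -0.01652, g' = -0.4918 → β = 0.1718
Converged at β = 0.1718.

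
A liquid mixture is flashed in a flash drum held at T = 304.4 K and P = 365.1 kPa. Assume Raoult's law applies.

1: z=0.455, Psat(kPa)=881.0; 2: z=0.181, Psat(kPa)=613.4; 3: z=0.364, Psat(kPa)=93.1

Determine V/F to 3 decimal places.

Raoult's law: Kᵢ = Pᵢˢᵃᵗ/P = Pᵢˢᵃᵗ/365.1.
  K_1 = 881.0/365.1 = 2.41304, K_2 = 613.4/365.1 = 1.68009, K_3 = 93.1/365.1 = 0.25500
Rachford–Rice: g(V/F) = Σ zᵢ(Kᵢ−1)/(1+V/F(Kᵢ−1)) = 0.
g(0) = ΣzᵢKᵢ − 1 = 0.495 and g(1) = 1 − Σzᵢ/Kᵢ = -0.724, so a root lies in (0, 1).
Newton iteration, V/F⁰ = 0.5:
  V/F = 0.500: g = 0.0364, g' = -0.872 → V/F = 0.542
  V/F = 0.542: g = -0.0006, g' = -0.904 → V/F = 0.541
Converged at V/F = 0.541.

V/F = 0.541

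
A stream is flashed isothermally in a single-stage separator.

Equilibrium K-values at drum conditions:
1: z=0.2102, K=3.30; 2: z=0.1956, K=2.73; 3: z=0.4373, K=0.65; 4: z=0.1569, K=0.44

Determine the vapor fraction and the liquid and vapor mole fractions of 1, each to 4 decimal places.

ψ = 0.6825, x_1 = 0.0818, y_1 = 0.2699

Material balance + equilibrium reduce to Σ zᵢ(Kᵢ−1)/(1+ψ(Kᵢ−1)) = 0.
Feasibility: ΣzᵢKᵢ = 1.5809, Σzᵢ/Kᵢ = 1.1647 — both > 1, two phases present.
Iterate (Newton) starting at ψ = 0.5:
  ψ = 0.5000: g = 0.09875, g' = -0.5825 → ψ = 0.6695
  ψ = 0.6695: g = 0.00666, g' = -0.5154 → ψ = 0.6825
Converged at ψ = 0.6825.
Compositions from xᵢ = zᵢ/(1+ψ(Kᵢ−1)), yᵢ = Kᵢxᵢ:
  1: x = 0.0818, y = 0.2699
  2: x = 0.0897, y = 0.2449
  3: x = 0.5745, y = 0.3735
  4: x = 0.2540, y = 0.1117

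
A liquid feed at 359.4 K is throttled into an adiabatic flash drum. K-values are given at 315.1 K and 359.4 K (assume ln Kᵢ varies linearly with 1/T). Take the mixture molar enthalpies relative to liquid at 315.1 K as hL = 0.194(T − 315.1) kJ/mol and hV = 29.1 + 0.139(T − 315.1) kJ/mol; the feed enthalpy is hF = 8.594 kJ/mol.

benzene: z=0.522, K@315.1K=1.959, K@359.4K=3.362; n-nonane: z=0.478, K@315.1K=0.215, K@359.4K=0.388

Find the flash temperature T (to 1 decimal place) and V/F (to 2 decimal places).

Adiabatic flash: solve Rachford–Rice at each trial T, then check hF = ψ·hV(T) + (1−ψ)·hL(T).
  T = 315.1 K: K = (1.959, 0.215), RR gives ψ = 0.167, H_out = 4.846 kJ/mol
  T = 359.4 K: K = (3.362, 0.388), RR gives ψ = 0.651, H_out = 25.941 kJ/mol
  T = 337.2 K: K = (2.611, 0.294), RR gives ψ = 0.443, H_out = 16.638 kJ/mol
  T = 326.1 K: K = (2.271, 0.253), RR gives ψ = 0.322, H_out = 11.322 kJ/mol
  T = 320.6 K: K = (2.112, 0.233), RR gives ψ = 0.251, H_out = 8.297 kJ/mol
  T = 323.4 K: K = (2.192, 0.243), RR gives ψ = 0.289, H_out = 9.880 kJ/mol
  T = 322.0 K: K = (2.152, 0.238), RR gives ψ = 0.270, H_out = 9.101 kJ/mol
Linear interpolation between T = 320.6 (H_out = 8.297) and T = 322.0 (H_out = 9.101) on hF = 8.594 gives T ≈ 321.1 K, at which ψ = 0.26.

T = 321.1 K, V/F = 0.26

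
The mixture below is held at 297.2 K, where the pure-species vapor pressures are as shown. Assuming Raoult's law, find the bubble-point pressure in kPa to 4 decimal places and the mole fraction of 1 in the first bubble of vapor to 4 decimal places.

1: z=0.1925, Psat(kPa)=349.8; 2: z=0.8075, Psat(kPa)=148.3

At the bubble point ψ → 0, so ΣzᵢKᵢ = 1 with Kᵢ = Pᵢˢᵃᵗ/P ⇒ P = ΣzᵢPᵢˢᵃᵗ.
P = 0.1925·349.8 + 0.8075·148.3 = 187.0888 kPa
yᵢ = zᵢPᵢˢᵃᵗ/P ⇒ y_1 = 0.1925·349.8/187.0888 = 0.3599

Pbub = 187.0888 kPa, y_1 = 0.3599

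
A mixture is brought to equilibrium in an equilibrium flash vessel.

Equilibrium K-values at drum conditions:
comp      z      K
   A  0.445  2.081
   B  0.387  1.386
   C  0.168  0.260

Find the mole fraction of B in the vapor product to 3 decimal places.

y_B = 0.400

Rachford–Rice: g(ψ) = Σ zᵢ(Kᵢ−1)/(1+ψ(Kᵢ−1)) = 0.
Feasibility: ΣzᵢKᵢ = 1.506, Σzᵢ/Kᵢ = 1.139 — both > 1, two phases present.
Newton–Raphson from ψ = 0.5:
  ψ = 0.500: g = 0.2401, g' = -0.491 → ψ = 0.989
  ψ = 0.989: g = -0.1226, g' = -1.429 → ψ = 0.903
  ψ = 0.903: g = -0.0204, g' = -1.000 → ψ = 0.882
Converged at ψ = 0.882.
Compositions from xᵢ = zᵢ/(1+ψ(Kᵢ−1)), yᵢ = Kᵢxᵢ:
  A: x = 0.228, y = 0.474
  B: x = 0.289, y = 0.400
  C: x = 0.483, y = 0.126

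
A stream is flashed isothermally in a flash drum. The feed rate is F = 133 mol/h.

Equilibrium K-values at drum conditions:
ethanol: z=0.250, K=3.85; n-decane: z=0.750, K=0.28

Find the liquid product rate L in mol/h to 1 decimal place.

Rachford–Rice: g(β) = Σ zᵢ(Kᵢ−1)/(1+β(Kᵢ−1)) = 0.
g(0) = ΣzᵢKᵢ − 1 = 0.172 and g(1) = 1 − Σzᵢ/Kᵢ = -1.744, so a root lies in (0, 1).
Binary case is linear: z₁(K₁−1)(1+β(K₂−1)) + z₂(K₂−1)(1+β(K₁−1)) = 0
⇒ β = [z₁(K₁−1)+z₂(K₂−1)] / [−(K₁−1)(K₂−1)] = 0.1725/2.0520 = 0.084
Then V = β·F = 0.0841·133 = 11.2 mol/h and L = F − V = 121.8 mol/h.

L = 121.8 mol/h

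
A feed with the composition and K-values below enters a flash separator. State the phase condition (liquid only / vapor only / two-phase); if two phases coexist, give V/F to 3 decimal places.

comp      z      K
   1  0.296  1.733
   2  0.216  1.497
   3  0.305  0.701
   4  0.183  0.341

ΣzᵢKᵢ = 1.113; Σzᵢ/Kᵢ = 1.287.
Both exceed 1, so a two-phase solution exists.
Rachford–Rice: g(ψ) = Σ zᵢ(Kᵢ−1)/(1+ψ(Kᵢ−1)) = 0.
Newton–Raphson from ψ = 0.5:
  ψ = 0.500: g = -0.0423, g' = -0.334 → ψ = 0.373
  ψ = 0.373: g = -0.0017, g' = -0.310 → ψ = 0.368
Converged at ψ = 0.368.

two-phase, V/F = 0.368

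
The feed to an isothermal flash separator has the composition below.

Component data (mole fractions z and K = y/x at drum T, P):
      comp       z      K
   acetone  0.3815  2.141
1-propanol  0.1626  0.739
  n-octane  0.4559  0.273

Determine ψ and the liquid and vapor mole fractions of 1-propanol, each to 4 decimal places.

Newton–Raphson from ψ = 0.41:
  ψ = 0.4100: g = -0.22315, g' = -0.7335 → ψ = 0.1058
  ψ = 0.1058: g = -0.01427, g' = -0.6899 → ψ = 0.0851
  ψ = 0.0851: g = 0.00008, g' = -0.6980 → ψ = 0.0852
Converged at ψ = 0.0852.
Compositions from xᵢ = zᵢ/(1+ψ(Kᵢ−1)), yᵢ = Kᵢxᵢ:
  acetone: x = 0.3477, y = 0.7444
  1-propanol: x = 0.1663, y = 0.1229
  n-octane: x = 0.4860, y = 0.1327

ψ = 0.0852, x_1-propanol = 0.1663, y_1-propanol = 0.1229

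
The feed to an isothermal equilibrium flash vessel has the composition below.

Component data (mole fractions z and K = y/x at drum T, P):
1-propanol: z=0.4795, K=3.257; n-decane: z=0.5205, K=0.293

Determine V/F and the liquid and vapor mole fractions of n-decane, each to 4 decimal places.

V/F = 0.4476, x_n-decane = 0.7615, y_n-decane = 0.2231

Material balance + equilibrium reduce to Σ zᵢ(Kᵢ−1)/(1+V/F(Kᵢ−1)) = 0.
g(0) = ΣzᵢKᵢ − 1 = 0.7142 and g(1) = 1 − Σzᵢ/Kᵢ = -0.9237, so a root lies in (0, 1).
Iterate (Newton) starting at V/F = 0.5:
  V/F = 0.5000: g = -0.06076, g' = -1.1616 → V/F = 0.4477
  V/F = 0.4477: g = -0.00011, g' = -1.1613 → V/F = 0.4476
Converged at V/F = 0.4476.
Compositions from xᵢ = zᵢ/(1+V/F(Kᵢ−1)), yᵢ = Kᵢxᵢ:
  1-propanol: x = 0.2385, y = 0.7769
  n-decane: x = 0.7615, y = 0.2231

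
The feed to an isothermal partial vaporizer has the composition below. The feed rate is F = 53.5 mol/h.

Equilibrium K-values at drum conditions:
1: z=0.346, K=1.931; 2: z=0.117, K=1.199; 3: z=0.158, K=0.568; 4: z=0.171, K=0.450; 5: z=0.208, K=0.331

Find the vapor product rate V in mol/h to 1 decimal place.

Iterate (Newton) starting at ψ = 0.5:
  ψ = 0.500: g = -0.1849, g' = -0.500 → ψ = 0.130
  ψ = 0.130: g = -0.0161, g' = -0.448 → ψ = 0.094
  ψ = 0.094: g = 0.0001, g' = -0.454 → ψ = 0.095
Converged at ψ = 0.095.
Then V = ψ·F = 0.0945·53.5 = 5.1 mol/h and L = F − V = 48.4 mol/h.

V = 5.1 mol/h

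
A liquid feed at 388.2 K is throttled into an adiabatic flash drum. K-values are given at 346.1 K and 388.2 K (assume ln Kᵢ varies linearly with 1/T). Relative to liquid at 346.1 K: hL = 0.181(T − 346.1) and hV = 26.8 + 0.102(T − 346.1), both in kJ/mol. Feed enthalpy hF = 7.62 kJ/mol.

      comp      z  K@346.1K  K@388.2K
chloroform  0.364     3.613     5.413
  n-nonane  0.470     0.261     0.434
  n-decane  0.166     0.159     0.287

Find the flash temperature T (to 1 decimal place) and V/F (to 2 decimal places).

T = 350.7 K, V/F = 0.26

Adiabatic flash: solve Rachford–Rice at each trial T, then check hF = ψ·hV(T) + (1−ψ)·hL(T).
  T = 346.1 K: K = (3.613, 0.261, 0.159), RR gives ψ = 0.232, H_out = 6.209 kJ/mol
  T = 388.2 K: K = (5.413, 0.434, 0.287), RR gives ψ = 0.455, H_out = 18.311 kJ/mol
  T = 367.1 K: K = (4.472, 0.341, 0.217), RR gives ψ = 0.342, H_out = 12.411 kJ/mol
  T = 356.6 K: K = (4.032, 0.300, 0.187), RR gives ψ = 0.288, H_out = 9.389 kJ/mol
  T = 351.4 K: K = (3.822, 0.280, 0.173), RR gives ψ = 0.261, H_out = 7.840 kJ/mol
  T = 348.8 K: K = (3.719, 0.271, 0.166), RR gives ψ = 0.247, H_out = 7.047 kJ/mol
  T = 350.1 K: K = (3.770, 0.275, 0.169), RR gives ψ = 0.254, H_out = 7.445 kJ/mol
Linear interpolation between T = 350.1 (H_out = 7.445) and T = 351.4 (H_out = 7.840) on hF = 7.62 gives T ≈ 350.7 K, at which ψ = 0.26.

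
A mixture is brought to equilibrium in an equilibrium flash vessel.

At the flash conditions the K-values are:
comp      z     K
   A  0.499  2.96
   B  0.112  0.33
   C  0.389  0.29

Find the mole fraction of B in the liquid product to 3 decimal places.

x_B = 0.161

Rachford–Rice: g(ψ) = Σ zᵢ(Kᵢ−1)/(1+ψ(Kᵢ−1)) = 0.
Check two-phase: ΣzᵢKᵢ = 1.627 > 1 and Σzᵢ/Kᵢ = 1.849 > 1, so g(0) = 0.627 > 0 and g(1) = -0.849 < 0.
Newton–Raphson from ψ = 0.5:
  ψ = 0.500: g = -0.0471, g' = -1.074 → ψ = 0.456
Converged at ψ = 0.456.
Compositions from xᵢ = zᵢ/(1+ψ(Kᵢ−1)), yᵢ = Kᵢxᵢ:
  A: x = 0.264, y = 0.780
  B: x = 0.161, y = 0.053
  C: x = 0.575, y = 0.167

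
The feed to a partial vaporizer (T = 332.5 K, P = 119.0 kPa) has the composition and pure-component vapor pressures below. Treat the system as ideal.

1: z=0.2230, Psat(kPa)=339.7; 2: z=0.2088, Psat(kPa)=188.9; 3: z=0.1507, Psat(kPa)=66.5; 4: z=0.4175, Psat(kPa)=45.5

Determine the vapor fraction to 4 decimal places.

ψ = 0.2647

Raoult's law: Kᵢ = Pᵢˢᵃᵗ/P = Pᵢˢᵃᵗ/119.0.
  K_1 = 339.7/119.0 = 2.854622, K_2 = 188.9/119.0 = 1.587395, K_3 = 66.5/119.0 = 0.558824, K_4 = 45.5/119.0 = 0.382353
Material balance + equilibrium reduce to Σ zᵢ(Kᵢ−1)/(1+ψ(Kᵢ−1)) = 0.
g(0) = ΣzᵢKᵢ − 1 = 0.2119 and g(1) = 1 − Σzᵢ/Kᵢ = -0.5713, so a root lies in (0, 1).
Newton iteration, ψ⁰ = 0.55:
  ψ = 0.5500: g = -0.18088, g' = -0.6456 → ψ = 0.2698
  ψ = 0.2698: g = -0.00339, g' = -0.6615 → ψ = 0.2647
Converged at ψ = 0.2647.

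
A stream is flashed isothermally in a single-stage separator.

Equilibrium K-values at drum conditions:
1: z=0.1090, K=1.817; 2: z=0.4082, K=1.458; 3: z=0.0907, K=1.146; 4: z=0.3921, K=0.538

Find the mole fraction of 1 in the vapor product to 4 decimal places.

Let ψ = V/F and solve Σ zᵢ(Kᵢ−1)/(1+ψ(Kᵢ−1)) = 0.
Feasibility: ΣzᵢKᵢ = 1.1081, Σzᵢ/Kᵢ = 1.1479 — both > 1, two phases present.
Newton iteration, ψ⁰ = 0.61:
  ψ = 0.6100: g = -0.03451, g' = -0.2486 → ψ = 0.4712
  ψ = 0.4712: g = -0.00109, g' = -0.2343 → ψ = 0.4665
Converged at ψ = 0.4665.
Compositions from xᵢ = zᵢ/(1+ψ(Kᵢ−1)), yᵢ = Kᵢxᵢ:
  1: x = 0.0789, y = 0.1434
  2: x = 0.3363, y = 0.4904
  3: x = 0.0849, y = 0.0973
  4: x = 0.4998, y = 0.2689

y_1 = 0.1434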